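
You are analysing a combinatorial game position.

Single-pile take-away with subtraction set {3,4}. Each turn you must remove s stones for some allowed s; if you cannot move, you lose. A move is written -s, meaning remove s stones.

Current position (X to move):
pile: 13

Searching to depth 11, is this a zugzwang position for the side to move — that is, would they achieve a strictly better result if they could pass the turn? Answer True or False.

ply 1, X at 13 | -3=-1→10; -4=+1→9*
ply 2, O at 9 | -3=-1→6*; -4=-1→5
ply 3, X at 6 | -3=-1→3; -4=+1→2*
ply 4: 2 is terminal -1 (O); from 13 depth 11
suppose X passes — search the same position with O to move:
pass> ply 1, O at 13 | -3=-1→10; -4=+1→9*
pass> ply 2, X at 9 | -3=-1→6*; -4=-1→5
pass> ply 3, O at 6 | -3=-1→3; -4=+1→2*
pass> ply 4: 2 is terminal -1 (X); from 13 depth 11
for X: play +1, pass -1

zugzwang(13, X) = False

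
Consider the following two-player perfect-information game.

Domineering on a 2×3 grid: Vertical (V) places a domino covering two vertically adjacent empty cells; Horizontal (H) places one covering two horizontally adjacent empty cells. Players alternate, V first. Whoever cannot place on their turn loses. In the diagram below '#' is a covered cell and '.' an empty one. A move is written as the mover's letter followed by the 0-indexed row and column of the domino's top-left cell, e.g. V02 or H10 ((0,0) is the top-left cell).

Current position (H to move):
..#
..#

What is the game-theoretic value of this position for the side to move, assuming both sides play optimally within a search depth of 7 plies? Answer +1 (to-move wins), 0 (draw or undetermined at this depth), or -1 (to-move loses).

[..#/..#] H move#1: H00:+1/###/..#*, H10:+1/..#/###
[###/..#] end (terminal -1, V#2); searched ..#/..# to 7

value(..#/..#, H) = +1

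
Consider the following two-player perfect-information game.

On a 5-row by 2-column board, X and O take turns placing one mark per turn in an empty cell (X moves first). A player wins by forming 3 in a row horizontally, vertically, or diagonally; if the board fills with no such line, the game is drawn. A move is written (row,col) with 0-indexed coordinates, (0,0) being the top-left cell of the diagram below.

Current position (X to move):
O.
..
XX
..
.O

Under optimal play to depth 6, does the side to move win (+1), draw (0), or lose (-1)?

p1 X@[O./../XX/../.O]: (0,1)[OX/../XX/../.O]+1* (1,0)[O./X./XX/../.O]+1 (1,1)[O./.X/XX/../.O]+1 (3,0)[O./../XX/X./.O]+1 (3,1)[O./../XX/.X/.O]+1 (4,0)[O./../XX/../XO]+1
p2 O@[OX/../XX/../.O]: (1,0)[OX/O./XX/../.O]-1* (1,1)[OX/.O/XX/../.O]-1 (3,0)[OX/../XX/O./.O]-1 (3,1)[OX/../XX/.O/.O]-1 (4,0)[OX/../XX/../OO]-1
p3 X@[OX/O./XX/../.O]: (1,1)[OX/OX/XX/../.O]+1* (3,0)[OX/O./XX/X./.O]+1 (3,1)[OX/O./XX/.X/.O]+0 (4,0)[OX/O./XX/../XO]+1
p4 O@[OX/OX/XX/../.O] terminal -1; root [O./../XX/../.O] d6

value(O./../XX/../.O, X) = +1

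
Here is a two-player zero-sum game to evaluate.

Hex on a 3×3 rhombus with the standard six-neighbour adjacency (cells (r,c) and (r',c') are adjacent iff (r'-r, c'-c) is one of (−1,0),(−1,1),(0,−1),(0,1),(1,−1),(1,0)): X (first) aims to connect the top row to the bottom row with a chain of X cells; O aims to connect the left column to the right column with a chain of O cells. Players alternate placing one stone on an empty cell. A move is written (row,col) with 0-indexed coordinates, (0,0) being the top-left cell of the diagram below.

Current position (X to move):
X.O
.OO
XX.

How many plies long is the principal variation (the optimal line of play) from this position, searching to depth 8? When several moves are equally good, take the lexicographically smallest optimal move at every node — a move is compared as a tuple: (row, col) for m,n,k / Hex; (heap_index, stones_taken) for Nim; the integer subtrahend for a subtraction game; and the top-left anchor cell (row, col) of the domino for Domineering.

PV length from [X.O/.OO/XX.]: 1 ply

[X.O/.OO/XX.] X move#1: (0,1):-1/XXO/.OO/XX., (1,0):+1/X.O/XOO/XX.*, (2,2):-1/X.O/.OO/XXX
[X.O/XOO/XX.] end (terminal -1, O#2); searched X.O/.OO/XX. to 8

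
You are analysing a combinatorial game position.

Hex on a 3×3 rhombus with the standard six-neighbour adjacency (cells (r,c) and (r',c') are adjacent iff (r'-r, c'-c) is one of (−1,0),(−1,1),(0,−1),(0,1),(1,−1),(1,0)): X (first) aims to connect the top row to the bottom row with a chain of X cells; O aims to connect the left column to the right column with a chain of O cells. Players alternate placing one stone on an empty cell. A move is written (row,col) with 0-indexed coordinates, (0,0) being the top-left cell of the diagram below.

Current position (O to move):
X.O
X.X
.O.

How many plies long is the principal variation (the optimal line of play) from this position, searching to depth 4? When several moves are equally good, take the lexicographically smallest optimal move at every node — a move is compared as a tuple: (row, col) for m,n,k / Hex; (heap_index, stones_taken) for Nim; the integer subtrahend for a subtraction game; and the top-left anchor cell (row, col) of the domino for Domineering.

PV length from [X.O/X.X/.O.]: 3 plies

[X.O/X.X/.O.] O move#1: (0,1):-1/XOO/X.X/.O., (1,1):-1/X.O/XOX/.O., (2,0):+1/X.O/X.X/OO.*, (2,2):-1/X.O/X.X/.OO
[X.O/X.X/OO.] X move#2: (0,1):-1/XXO/X.X/OO.*, (1,1):-1/X.O/XXX/OO., (2,2):-1/X.O/X.X/OOX
[XXO/X.X/OO.] O move#3: (1,1):+1/XXO/XOX/OO.*, (2,2):+1/XXO/X.X/OOO
[XXO/XOX/OO.] end (terminal -1, X#4); searched X.O/X.X/.O. to 4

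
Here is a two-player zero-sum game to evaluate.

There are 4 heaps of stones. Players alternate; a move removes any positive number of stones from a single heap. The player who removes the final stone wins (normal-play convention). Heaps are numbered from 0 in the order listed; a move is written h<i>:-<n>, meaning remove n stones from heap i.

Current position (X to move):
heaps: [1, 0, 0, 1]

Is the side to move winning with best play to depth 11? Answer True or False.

[(1,0,0,1)] X move#1: h0:-1:-1/(0,0,0,1)*, h3:-1:-1/(1,0,0,0)
[(0,0,0,1)] O move#2: h3:-1:+1/(0,0,0,0)*
[(0,0,0,0)] end (terminal -1, X#3); searched (1,0,0,1) to 11

X winning at [(1,0,0,1)]: False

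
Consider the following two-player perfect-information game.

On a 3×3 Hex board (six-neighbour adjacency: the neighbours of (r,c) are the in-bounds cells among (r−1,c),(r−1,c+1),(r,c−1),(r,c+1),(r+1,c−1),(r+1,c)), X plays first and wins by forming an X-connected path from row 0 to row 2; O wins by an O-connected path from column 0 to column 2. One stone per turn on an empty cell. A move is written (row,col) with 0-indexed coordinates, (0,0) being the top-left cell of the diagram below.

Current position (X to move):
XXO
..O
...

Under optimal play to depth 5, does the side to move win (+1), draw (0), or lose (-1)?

value(XXO/..O/..., X) = +1

p1 X@[XXO/..O/...]: (1,0)[XXO/X.O/...]-1 (1,1)[XXO/.XO/...]+1* (2,0)[XXO/..O/X..]+1 (2,1)[XXO/..O/.X.]-1 (2,2)[XXO/..O/..X]-1
p2 O@[XXO/.XO/...]: (1,0)[XXO/OXO/...]-1* (2,0)[XXO/.XO/O..]-1 (2,1)[XXO/.XO/.O.]-1 (2,2)[XXO/.XO/..O]-1
p3 X@[XXO/OXO/...]: (2,0)[XXO/OXO/X..]+1* (2,1)[XXO/OXO/.X.]+1 (2,2)[XXO/OXO/..X]+1
p4 O@[XXO/OXO/X..] terminal -1; root [XXO/..O/...] d5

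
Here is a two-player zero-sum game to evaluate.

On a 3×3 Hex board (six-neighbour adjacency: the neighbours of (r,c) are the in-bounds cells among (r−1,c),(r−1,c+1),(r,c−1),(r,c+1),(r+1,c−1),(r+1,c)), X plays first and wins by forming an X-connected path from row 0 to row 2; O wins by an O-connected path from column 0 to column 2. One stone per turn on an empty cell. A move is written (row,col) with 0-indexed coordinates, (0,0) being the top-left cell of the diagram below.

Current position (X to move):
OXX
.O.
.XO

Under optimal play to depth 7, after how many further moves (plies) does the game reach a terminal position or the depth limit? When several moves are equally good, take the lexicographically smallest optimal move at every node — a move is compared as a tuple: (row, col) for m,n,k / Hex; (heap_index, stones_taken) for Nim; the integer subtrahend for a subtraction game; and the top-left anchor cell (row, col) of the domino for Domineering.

[OXX/.O./.XO] X move#1: (1,0):+1/OXX/XO./.XO*, (1,2):+1/OXX/.OX/.XO, (2,0):+1/OXX/.O./XXO
[OXX/XO./.XO] O move#2: (1,2):-1/OXX/XOO/.XO*, (2,0):-1/OXX/XO./OXO
[OXX/XOO/.XO] X move#3: (2,0):+1/OXX/XOO/XXO*
[OXX/XOO/XXO] end (terminal -1, O#4); searched OXX/.O./.XO to 7

PV length from [OXX/.O./.XO]: 3 plies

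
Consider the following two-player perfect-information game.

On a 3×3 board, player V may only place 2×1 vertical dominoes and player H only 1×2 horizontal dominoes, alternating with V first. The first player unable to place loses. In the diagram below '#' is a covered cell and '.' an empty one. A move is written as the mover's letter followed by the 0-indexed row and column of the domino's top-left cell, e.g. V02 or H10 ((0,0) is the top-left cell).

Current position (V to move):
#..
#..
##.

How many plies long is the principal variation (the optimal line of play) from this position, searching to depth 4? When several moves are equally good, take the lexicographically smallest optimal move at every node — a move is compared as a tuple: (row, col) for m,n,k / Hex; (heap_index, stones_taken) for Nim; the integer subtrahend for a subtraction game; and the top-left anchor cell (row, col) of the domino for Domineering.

[#../#../##.] V move#1: V01:+1/##./##./##.*, V02:+1/#.#/#.#/##., V12:-1/#../#.#/###
[##./##./##.] end (terminal -1, H#2); searched #../#../##. to 4

PV length from [#../#../##.]: 1 ply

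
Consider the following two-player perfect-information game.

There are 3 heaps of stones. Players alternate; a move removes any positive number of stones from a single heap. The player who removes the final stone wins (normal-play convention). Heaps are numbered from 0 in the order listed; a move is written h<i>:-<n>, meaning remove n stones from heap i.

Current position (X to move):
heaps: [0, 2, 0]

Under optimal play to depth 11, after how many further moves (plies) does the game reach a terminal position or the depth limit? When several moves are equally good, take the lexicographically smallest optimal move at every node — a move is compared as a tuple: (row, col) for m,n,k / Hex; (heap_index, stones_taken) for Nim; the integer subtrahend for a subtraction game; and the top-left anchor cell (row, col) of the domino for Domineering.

p1 X@[(0,2,0)]: h1:-1[(0,1,0)]-1 h1:-2[(0,0,0)]+1*
p2 O@[(0,0,0)] terminal -1; root [(0,2,0)] d11

PV length from [(0,2,0)]: 1 ply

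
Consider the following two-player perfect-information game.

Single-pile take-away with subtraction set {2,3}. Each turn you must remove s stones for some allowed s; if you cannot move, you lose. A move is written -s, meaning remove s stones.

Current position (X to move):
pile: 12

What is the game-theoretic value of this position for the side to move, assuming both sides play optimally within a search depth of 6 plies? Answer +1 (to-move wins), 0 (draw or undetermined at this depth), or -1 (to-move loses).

p1 X@[12]: -2[10]+1* -3[9]-1
p2 O@[10]: -2[8]-1* -3[7]-1
p3 X@[8]: -2[6]+1* -3[5]+1
p4 O@[6]: -2[4]-1* -3[3]-1
p5 X@[4]: -2[2]-1 -3[1]+1*
p6 O@[1] terminal -1; root [12] d6

value(12, X) = +1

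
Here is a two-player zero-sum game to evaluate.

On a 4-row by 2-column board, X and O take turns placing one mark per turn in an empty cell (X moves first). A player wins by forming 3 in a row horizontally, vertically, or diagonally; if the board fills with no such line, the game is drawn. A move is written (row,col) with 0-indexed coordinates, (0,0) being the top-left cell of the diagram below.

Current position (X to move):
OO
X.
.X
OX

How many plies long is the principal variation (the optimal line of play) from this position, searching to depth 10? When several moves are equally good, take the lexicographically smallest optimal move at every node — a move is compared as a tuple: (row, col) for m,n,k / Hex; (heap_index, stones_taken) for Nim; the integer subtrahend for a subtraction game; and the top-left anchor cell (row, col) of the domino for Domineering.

PV length from [OO/X./.X/OX]: 1 ply

[OO/X./.X/OX] X move#1: (1,1):+1/OO/XX/.X/OX*, (2,0):+0/OO/X./XX/OX
[OO/XX/.X/OX] end (terminal -1, O#2); searched OO/X./.X/OX to 10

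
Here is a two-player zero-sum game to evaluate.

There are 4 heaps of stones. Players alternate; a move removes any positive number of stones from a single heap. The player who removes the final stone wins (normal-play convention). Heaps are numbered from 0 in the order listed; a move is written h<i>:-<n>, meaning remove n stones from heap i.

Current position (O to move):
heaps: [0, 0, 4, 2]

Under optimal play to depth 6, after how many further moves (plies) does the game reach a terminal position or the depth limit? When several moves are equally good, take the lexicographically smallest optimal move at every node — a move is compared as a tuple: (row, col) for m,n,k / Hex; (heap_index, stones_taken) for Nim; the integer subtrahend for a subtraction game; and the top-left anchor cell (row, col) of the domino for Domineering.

PV length from [(0,0,4,2)]: 5 plies

ply 1, O at (0,0,4,2) | h2:-1=-1→(0,0,3,2); h2:-2=+1→(0,0,2,2)*; h2:-3=-1→(0,0,1,2); h2:-4=-1→(0,0,0,2); h3:-1=-1→(0,0,4,1); h3:-2=-1→(0,0,4,0)
ply 2, X at (0,0,2,2) | h2:-1=-1→(0,0,1,2)*; h2:-2=-1→(0,0,0,2); h3:-1=-1→(0,0,2,1); h3:-2=-1→(0,0,2,0)
ply 3, O at (0,0,1,2) | h2:-1=-1→(0,0,0,2); h3:-1=+1→(0,0,1,1)*; h3:-2=-1→(0,0,1,0)
ply 4, X at (0,0,1,1) | h2:-1=-1→(0,0,0,1)*; h3:-1=-1→(0,0,1,0)
ply 5, O at (0,0,0,1) | h3:-1=+1→(0,0,0,0)*
ply 6: (0,0,0,0) is terminal -1 (X); from (0,0,4,2) depth 6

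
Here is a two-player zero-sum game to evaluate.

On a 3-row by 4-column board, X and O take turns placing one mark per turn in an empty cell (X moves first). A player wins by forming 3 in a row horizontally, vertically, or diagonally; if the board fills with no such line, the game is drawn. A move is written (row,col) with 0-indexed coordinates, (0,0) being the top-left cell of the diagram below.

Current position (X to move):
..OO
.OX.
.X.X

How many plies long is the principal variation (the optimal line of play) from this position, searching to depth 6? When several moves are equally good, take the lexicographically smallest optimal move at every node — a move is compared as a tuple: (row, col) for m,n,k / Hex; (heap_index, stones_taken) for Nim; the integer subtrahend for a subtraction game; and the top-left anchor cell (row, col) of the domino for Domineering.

ply 1, X at ..OO/.OX./.X.X | (0,0)=-1→X.OO/.OX./.X.X; (0,1)=+1→.XOO/.OX./.X.X*; (1,0)=-1→..OO/XOX./.X.X; (1,3)=-1→..OO/.OXX/.X.X; (2,0)=-1→..OO/.OX./XX.X; (2,2)=+1→..OO/.OX./.XXX
ply 2: .XOO/.OX./.X.X is terminal -1 (O); from ..OO/.OX./.X.X depth 6

PV length from [..OO/.OX./.X.X]: 1 ply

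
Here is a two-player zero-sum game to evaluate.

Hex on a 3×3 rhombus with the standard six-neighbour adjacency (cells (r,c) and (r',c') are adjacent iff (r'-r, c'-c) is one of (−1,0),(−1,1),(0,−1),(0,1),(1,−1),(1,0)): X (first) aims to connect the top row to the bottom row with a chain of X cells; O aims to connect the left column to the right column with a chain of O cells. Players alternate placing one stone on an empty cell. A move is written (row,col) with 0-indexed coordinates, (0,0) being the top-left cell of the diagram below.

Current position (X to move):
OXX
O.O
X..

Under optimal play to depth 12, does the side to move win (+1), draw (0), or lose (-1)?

p1 X@[OXX/O.O/X..]: (1,1)[OXX/OXO/X..]+1* (2,1)[OXX/O.O/XX.]-1 (2,2)[OXX/O.O/X.X]-1
p2 O@[OXX/OXO/X..] terminal -1; root [OXX/O.O/X..] d12

value(OXX/O.O/X.., X) = +1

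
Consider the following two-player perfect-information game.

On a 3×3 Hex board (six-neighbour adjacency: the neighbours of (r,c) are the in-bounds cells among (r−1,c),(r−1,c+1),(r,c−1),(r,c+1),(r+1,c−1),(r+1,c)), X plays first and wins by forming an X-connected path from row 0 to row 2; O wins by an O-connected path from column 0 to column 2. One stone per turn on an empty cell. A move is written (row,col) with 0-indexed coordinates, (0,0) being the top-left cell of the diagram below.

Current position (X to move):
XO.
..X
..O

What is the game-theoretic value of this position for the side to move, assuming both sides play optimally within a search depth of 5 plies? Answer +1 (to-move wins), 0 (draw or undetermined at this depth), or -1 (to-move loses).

value(XO./..X/..O, X) = +1

[XO./..X/..O] X move#1: (0,2):+1/XOX/..X/..O*, (1,0):+1/XO./X.X/..O, (1,1):+1/XO./.XX/..O, (2,0):+1/XO./..X/X.O, (2,1):+1/XO./..X/.XO
[XOX/..X/..O] O move#2: (1,0):-1/XOX/O.X/..O*, (1,1):-1/XOX/.OX/..O, (2,0):-1/XOX/..X/O.O, (2,1):-1/XOX/..X/.OO
[XOX/O.X/..O] X move#3: (1,1):+1/XOX/OXX/..O*, (2,0):+1/XOX/O.X/X.O, (2,1):+1/XOX/O.X/.XO
[XOX/OXX/..O] O move#4: (2,0):-1/XOX/OXX/O.O*, (2,1):-1/XOX/OXX/.OO
[XOX/OXX/O.O] X move#5: (2,1):+1/XOX/OXX/OXO*
[XOX/OXX/OXO] end (terminal -1, O#6); searched XO./..X/..O to 5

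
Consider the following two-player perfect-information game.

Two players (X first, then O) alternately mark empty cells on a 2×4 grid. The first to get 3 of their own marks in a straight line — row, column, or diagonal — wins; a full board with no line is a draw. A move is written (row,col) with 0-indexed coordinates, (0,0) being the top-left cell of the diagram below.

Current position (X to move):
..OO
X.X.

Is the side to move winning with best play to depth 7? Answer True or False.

X winning at [..OO/X.X.]: True

ply 1, X at ..OO/X.X. | (0,0)=-1→X.OO/X.X.; (0,1)=+0→.XOO/X.X.; (1,1)=+1→..OO/XXX.*; (1,3)=-1→..OO/X.XX
ply 2: ..OO/XXX. is terminal -1 (O); from ..OO/X.X. depth 7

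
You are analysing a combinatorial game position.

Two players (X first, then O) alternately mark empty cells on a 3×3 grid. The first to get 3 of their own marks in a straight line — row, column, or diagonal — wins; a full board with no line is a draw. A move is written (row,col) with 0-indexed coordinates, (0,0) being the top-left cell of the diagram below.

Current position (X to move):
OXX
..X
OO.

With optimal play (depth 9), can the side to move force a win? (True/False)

X winning at [OXX/..X/OO.]: True

ply 1, X at OXX/..X/OO. | (1,0)=-1→OXX/X.X/OO.; (1,1)=-1→OXX/.XX/OO.; (2,2)=+1→OXX/..X/OOX*
ply 2: OXX/..X/OOX is terminal -1 (O); from OXX/..X/OO. depth 9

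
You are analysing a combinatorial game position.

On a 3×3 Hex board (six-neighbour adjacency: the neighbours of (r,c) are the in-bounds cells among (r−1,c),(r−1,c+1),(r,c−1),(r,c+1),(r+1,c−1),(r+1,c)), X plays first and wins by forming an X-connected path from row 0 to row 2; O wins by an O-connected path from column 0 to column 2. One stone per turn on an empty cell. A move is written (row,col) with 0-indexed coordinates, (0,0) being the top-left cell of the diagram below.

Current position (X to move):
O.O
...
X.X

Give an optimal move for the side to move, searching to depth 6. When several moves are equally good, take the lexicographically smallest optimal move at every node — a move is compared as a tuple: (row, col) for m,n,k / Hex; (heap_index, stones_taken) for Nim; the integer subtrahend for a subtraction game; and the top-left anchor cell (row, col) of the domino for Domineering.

ply 1, X at O.O/.../X.X | (0,1)=+1→OXO/.../X.X*; (1,0)=-1→O.O/X../X.X; (1,1)=-1→O.O/.X./X.X; (1,2)=-1→O.O/..X/X.X; (2,1)=-1→O.O/.../XXX
ply 2, O at OXO/.../X.X | (1,0)=-1→OXO/O../X.X*; (1,1)=-1→OXO/.O./X.X; (1,2)=-1→OXO/..O/X.X; (2,1)=-1→OXO/.../XOX
ply 3, X at OXO/O../X.X | (1,1)=+1→OXO/OX./X.X*; (1,2)=-1→OXO/O.X/X.X; (2,1)=-1→OXO/O../XXX
ply 4: OXO/OX./X.X is terminal -1 (O); from O.O/.../X.X depth 6

X's best at [O.O/.../X.X]: (0,1)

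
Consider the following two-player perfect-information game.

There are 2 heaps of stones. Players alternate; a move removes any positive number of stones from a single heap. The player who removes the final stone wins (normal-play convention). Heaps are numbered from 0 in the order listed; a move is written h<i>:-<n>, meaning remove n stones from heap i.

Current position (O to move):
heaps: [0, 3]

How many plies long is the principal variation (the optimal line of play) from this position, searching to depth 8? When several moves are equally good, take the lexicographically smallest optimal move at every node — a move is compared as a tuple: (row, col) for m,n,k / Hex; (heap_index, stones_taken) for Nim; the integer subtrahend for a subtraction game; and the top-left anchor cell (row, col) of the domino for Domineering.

p1 O@[(0,3)]: h1:-1[(0,2)]-1 h1:-2[(0,1)]-1 h1:-3[(0,0)]+1*
p2 X@[(0,0)] terminal -1; root [(0,3)] d8

PV length from [(0,3)]: 1 ply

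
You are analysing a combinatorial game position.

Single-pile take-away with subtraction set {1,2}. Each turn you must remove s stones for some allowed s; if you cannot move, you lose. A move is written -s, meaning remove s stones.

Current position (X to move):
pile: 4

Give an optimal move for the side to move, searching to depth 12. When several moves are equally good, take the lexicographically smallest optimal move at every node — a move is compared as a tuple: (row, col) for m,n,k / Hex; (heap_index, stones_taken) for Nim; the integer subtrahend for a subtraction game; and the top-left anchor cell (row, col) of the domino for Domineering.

p1 X@[4]: -1[3]+1* -2[2]-1
p2 O@[3]: -1[2]-1* -2[1]-1
p3 X@[2]: -1[1]-1 -2[0]+1*
p4 O@[0] terminal -1; root [4] d12

X's best at [4]: -1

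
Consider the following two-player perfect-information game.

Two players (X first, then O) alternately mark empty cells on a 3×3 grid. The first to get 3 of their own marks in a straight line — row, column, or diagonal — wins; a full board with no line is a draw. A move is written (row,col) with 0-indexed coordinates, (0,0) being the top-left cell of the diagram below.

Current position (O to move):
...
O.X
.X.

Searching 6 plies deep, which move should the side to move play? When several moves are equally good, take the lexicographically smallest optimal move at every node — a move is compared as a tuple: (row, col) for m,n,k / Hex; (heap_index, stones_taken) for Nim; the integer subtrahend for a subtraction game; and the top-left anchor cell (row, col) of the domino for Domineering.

[.../O.X/.X.] O move#1: (0,0):-1/O../O.X/.X., (0,1):-1/.O./O.X/.X., (0,2):+0/..O/O.X/.X.*, (1,1):-1/.../OOX/.X., (2,0):-1/.../O.X/OX., (2,2):+0/.../O.X/.XO
[..O/O.X/.X.] X move#2: (0,0):+0/X.O/O.X/.X.*, (0,1):+0/.XO/O.X/.X., (1,1):+0/..O/OXX/.X., (2,0):+0/..O/O.X/XX., (2,2):-1/..O/O.X/.XX
[X.O/O.X/.X.] O move#3: (0,1):-1/XOO/O.X/.X., (1,1):+0/X.O/OOX/.X.*, (2,0):-1/X.O/O.X/OX., (2,2):+0/X.O/O.X/.XO
[X.O/OOX/.X.] X move#4: (0,1):-1/XXO/OOX/.X., (2,0):+0/X.O/OOX/XX.*, (2,2):-1/X.O/OOX/.XX
[X.O/OOX/XX.] O move#5: (0,1):-1/XOO/OOX/XX., (2,2):+0/X.O/OOX/XXO*
[X.O/OOX/XXO] X move#6: (0,1):+0/XXO/OOX/XXO*
[XXO/OOX/XXO] end (terminal +0, O#7); searched .../O.X/.X. to 6

O's best at [.../O.X/.X.]: (0,2)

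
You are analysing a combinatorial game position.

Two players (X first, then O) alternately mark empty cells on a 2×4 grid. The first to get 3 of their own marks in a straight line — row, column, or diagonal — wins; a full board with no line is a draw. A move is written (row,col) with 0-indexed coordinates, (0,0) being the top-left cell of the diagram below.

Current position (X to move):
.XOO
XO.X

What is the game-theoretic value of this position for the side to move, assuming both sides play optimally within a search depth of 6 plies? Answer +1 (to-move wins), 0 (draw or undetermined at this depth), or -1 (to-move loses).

[.XOO/XO.X] X move#1: (0,0):+0/XXOO/XO.X*, (1,2):+0/.XOO/XOXX
[XXOO/XO.X] O move#2: (1,2):+0/XXOO/XOOX*
[XXOO/XOOX] end (terminal +0, X#3); searched .XOO/XO.X to 6

value(.XOO/XO.X, X) = 0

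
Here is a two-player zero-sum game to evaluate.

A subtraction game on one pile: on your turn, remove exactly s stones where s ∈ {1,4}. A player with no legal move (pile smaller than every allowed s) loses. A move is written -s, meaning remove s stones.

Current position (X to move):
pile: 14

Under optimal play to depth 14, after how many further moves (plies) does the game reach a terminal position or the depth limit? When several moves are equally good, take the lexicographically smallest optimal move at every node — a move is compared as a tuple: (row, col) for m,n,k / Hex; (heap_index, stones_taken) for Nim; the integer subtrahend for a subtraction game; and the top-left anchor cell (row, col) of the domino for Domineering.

[14] X move#1: -1:-1/13, -4:+1/10*
[10] O move#2: -1:-1/9*, -4:-1/6
[9] X move#3: -1:-1/8, -4:+1/5*
[5] O move#4: -1:-1/4*, -4:-1/1
[4] X move#5: -1:-1/3, -4:+1/0*
[0] end (terminal -1, O#6); searched 14 to 14

PV length from [14]: 5 plies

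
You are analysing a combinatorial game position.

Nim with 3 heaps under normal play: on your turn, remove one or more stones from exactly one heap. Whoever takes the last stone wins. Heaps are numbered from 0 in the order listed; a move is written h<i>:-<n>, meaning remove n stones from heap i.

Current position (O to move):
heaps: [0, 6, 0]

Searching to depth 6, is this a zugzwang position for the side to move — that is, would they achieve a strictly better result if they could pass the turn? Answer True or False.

ply 1, O at (0,6,0) | h1:-1=-1→(0,5,0); h1:-2=-1→(0,4,0); h1:-3=-1→(0,3,0); h1:-4=-1→(0,2,0); h1:-5=-1→(0,1,0); h1:-6=+1→(0,0,0)*
ply 2: (0,0,0) is terminal -1 (X); from (0,6,0) depth 6
suppose O passes — search the same position with X to move:
pass> ply 1, X at (0,6,0) | h1:-1=-1→(0,5,0); h1:-2=-1→(0,4,0); h1:-3=-1→(0,3,0); h1:-4=-1→(0,2,0); h1:-5=-1→(0,1,0); h1:-6=+1→(0,0,0)*
pass> ply 2: (0,0,0) is terminal -1 (O); from (0,6,0) depth 6
for O: play +1, pass -1

zugzwang((0,6,0), O) = False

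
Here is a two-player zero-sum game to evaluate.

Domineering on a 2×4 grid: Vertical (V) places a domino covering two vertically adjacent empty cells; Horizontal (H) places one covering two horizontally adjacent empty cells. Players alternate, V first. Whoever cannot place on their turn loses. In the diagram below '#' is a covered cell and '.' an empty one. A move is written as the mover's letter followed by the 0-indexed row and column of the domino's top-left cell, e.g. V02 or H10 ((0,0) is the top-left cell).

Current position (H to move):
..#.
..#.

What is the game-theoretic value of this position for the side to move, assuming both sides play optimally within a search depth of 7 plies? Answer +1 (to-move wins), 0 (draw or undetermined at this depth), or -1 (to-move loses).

[..#./..#.] H move#1: H00:+1/###./..#.*, H10:+1/..#./###.
[###./..#.] V move#2: V03:-1/####/..##*
[####/..##] H move#3: H10:+1/####/####*
[####/####] end (terminal -1, V#4); searched ..#./..#. to 7

value(..#./..#., H) = +1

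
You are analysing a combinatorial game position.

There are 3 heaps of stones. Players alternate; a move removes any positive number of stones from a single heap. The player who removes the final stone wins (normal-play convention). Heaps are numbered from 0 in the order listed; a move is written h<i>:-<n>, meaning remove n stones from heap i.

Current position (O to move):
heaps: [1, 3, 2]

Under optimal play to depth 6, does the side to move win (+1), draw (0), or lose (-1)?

p1 O@[(1,3,2)]: h0:-1[(0,3,2)]-1* h1:-1[(1,2,2)]-1 h1:-2[(1,1,2)]-1 h1:-3[(1,0,2)]-1 h2:-1[(1,3,1)]-1 h2:-2[(1,3,0)]-1
p2 X@[(0,3,2)]: h1:-1[(0,2,2)]+1* h1:-2[(0,1,2)]-1 h1:-3[(0,0,2)]-1 h2:-1[(0,3,1)]-1 h2:-2[(0,3,0)]-1
p3 O@[(0,2,2)]: h1:-1[(0,1,2)]-1* h1:-2[(0,0,2)]-1 h2:-1[(0,2,1)]-1 h2:-2[(0,2,0)]-1
p4 X@[(0,1,2)]: h1:-1[(0,0,2)]-1 h2:-1[(0,1,1)]+1* h2:-2[(0,1,0)]-1
p5 O@[(0,1,1)]: h1:-1[(0,0,1)]-1* h2:-1[(0,1,0)]-1
p6 X@[(0,0,1)]: h2:-1[(0,0,0)]+1*
p7 O@[(0,0,0)] terminal -1; root [(1,3,2)] d6

value((1,3,2), O) = -1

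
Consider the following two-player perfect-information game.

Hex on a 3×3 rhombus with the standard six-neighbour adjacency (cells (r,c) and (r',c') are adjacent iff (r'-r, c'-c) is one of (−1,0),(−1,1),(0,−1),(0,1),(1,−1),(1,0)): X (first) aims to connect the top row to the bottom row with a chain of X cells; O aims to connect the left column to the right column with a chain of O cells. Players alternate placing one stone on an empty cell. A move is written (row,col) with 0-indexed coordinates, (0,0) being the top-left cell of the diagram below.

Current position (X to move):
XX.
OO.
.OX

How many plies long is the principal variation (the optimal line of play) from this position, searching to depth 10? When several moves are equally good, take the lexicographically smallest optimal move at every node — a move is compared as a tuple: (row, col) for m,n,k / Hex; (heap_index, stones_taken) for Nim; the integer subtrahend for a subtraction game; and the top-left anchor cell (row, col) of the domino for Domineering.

ply 1, X at XX./OO./.OX | (0,2)=-1→XXX/OO./.OX*; (1,2)=-1→XX./OOX/.OX; (2,0)=-1→XX./OO./XOX
ply 2, O at XXX/OO./.OX | (1,2)=+1→XXX/OOO/.OX*; (2,0)=-1→XXX/OO./OOX
ply 3: XXX/OOO/.OX is terminal -1 (X); from XX./OO./.OX depth 10

PV length from [XX./OO./.OX]: 2 plies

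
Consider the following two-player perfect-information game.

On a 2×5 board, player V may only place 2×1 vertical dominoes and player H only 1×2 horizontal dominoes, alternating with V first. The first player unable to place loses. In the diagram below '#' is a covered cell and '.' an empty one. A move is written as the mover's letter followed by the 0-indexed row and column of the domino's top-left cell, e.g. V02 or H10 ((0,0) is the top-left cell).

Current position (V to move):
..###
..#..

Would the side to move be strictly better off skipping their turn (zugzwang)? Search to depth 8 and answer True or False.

p1 V@[..###/..#..]: V00[#.###/#.#..]+1* V01[.####/.##..]+1
p2 H@[#.###/#.#..]: H13[#.###/#.###]-1*
p3 V@[#.###/#.###]: V01[#####/#####]+1*
p4 H@[#####/#####] terminal -1; root [..###/..#..] d8
if V skipped the turn, H would face:
~ p1 H@[..###/..#..]: H00[#####/..#..]+1* H10[..###/###..]+1 H13[..###/..###]-1
~ p2 V@[#####/..#..] terminal -1; root [..###/..#..] d8
compare (V): move=+1 vs pass=-1

zugzwang(..###/..#.., V) = False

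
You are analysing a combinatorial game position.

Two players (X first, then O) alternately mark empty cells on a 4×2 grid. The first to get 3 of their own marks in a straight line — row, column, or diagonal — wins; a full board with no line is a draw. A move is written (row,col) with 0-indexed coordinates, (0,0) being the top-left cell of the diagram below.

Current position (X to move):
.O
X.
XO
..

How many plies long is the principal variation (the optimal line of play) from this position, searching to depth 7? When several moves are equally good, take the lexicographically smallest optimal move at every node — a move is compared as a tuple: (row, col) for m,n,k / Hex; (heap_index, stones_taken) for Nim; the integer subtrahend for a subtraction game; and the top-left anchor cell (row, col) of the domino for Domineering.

PV length from [.O/X./XO/..]: 1 ply

ply 1, X at .O/X./XO/.. | (0,0)=+1→XO/X./XO/..*; (1,1)=+1→.O/XX/XO/..; (3,0)=+1→.O/X./XO/X.; (3,1)=-1→.O/X./XO/.X
ply 2: XO/X./XO/.. is terminal -1 (O); from .O/X./XO/.. depth 7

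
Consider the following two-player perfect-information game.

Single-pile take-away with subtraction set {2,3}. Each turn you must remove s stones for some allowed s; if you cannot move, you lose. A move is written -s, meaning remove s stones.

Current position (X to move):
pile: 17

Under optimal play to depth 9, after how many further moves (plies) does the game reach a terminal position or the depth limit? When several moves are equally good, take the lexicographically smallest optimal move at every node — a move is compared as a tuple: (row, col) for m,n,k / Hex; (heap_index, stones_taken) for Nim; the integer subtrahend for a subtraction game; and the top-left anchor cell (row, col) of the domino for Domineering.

PV length from [17]: 7 plies

p1 X@[17]: -2[15]+1* -3[14]-1
p2 O@[15]: -2[13]-1* -3[12]-1
p3 X@[13]: -2[11]+1* -3[10]+1
p4 O@[11]: -2[9]-1* -3[8]-1
p5 X@[9]: -2[7]-1 -3[6]+1*
p6 O@[6]: -2[4]-1* -3[3]-1
p7 X@[4]: -2[2]-1 -3[1]+1*
p8 O@[1] terminal -1; root [17] d9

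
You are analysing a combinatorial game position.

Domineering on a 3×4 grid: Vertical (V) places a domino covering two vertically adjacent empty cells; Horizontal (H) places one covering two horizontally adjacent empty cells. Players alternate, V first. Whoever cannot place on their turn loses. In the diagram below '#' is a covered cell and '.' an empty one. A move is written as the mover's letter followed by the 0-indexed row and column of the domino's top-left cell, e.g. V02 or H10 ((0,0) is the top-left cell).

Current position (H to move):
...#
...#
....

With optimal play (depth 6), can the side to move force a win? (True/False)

H winning at [...#/...#/....]: True

ply 1, H at ...#/...#/.... | H00=-1→##.#/...#/....; H01=-1→.###/...#/....; H10=+1→...#/##.#/....*; H11=+1→...#/.###/....; H20=-1→...#/...#/##..; H21=-1→...#/...#/.##.; H22=-1→...#/...#/..##
ply 2, V at ...#/##.#/.... | V02=-1→..##/####/....*; V12=-1→...#/####/..#.
ply 3, H at ..##/####/.... | H00=+1→####/####/....*; H20=+1→..##/####/##..; H21=+1→..##/####/.##.; H22=+1→..##/####/..##
ply 4: ####/####/.... is terminal -1 (V); from ...#/...#/.... depth 6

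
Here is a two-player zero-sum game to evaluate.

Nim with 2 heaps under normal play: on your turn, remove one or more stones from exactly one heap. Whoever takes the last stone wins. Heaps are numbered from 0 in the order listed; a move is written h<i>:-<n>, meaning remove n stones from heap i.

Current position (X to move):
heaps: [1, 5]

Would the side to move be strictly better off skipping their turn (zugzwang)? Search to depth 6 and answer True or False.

zugzwang((1,5), X) = False

[(1,5)] X move#1: h0:-1:-1/(0,5), h1:-1:-1/(1,4), h1:-2:-1/(1,3), h1:-3:-1/(1,2), h1:-4:+1/(1,1)*, h1:-5:-1/(1,0)
[(1,1)] O move#2: h0:-1:-1/(0,1)*, h1:-1:-1/(1,0)
[(0,1)] X move#3: h1:-1:+1/(0,0)*
[(0,0)] end (terminal -1, O#4); searched (1,5) to 6
if X skipped the turn, O would face:
~ [(1,5)] O move#1: h0:-1:-1/(0,5), h1:-1:-1/(1,4), h1:-2:-1/(1,3), h1:-3:-1/(1,2), h1:-4:+1/(1,1)*, h1:-5:-1/(1,0)
~ [(1,1)] X move#2: h0:-1:-1/(0,1)*, h1:-1:-1/(1,0)
~ [(0,1)] O move#3: h1:-1:+1/(0,0)*
~ [(0,0)] end (terminal -1, X#4); searched (1,5) to 6
compare (X): move=+1 vs pass=-1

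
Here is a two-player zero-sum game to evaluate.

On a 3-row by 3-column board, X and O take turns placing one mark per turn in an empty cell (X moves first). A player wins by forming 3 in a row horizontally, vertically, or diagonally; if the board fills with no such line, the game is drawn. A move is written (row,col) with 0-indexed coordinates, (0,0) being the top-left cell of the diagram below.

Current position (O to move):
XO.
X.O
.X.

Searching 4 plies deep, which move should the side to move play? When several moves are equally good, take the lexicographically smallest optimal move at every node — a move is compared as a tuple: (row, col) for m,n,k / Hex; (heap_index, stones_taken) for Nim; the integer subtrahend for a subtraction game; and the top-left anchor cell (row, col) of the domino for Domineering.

O's best at [XO./X.O/.X.]: (2,0)

p1 O@[XO./X.O/.X.]: (0,2)[XOO/X.O/.X.]-1 (1,1)[XO./XOO/.X.]-1 (2,0)[XO./X.O/OX.]+0* (2,2)[XO./X.O/.XO]-1
p2 X@[XO./X.O/OX.]: (0,2)[XOX/X.O/OX.]+0* (1,1)[XO./XXO/OX.]+0 (2,2)[XO./X.O/OXX]+0
p3 O@[XOX/X.O/OX.]: (1,1)[XOX/XOO/OX.]+0* (2,2)[XOX/X.O/OXO]+0
p4 X@[XOX/XOO/OX.]: (2,2)[XOX/XOO/OXX]+0*
p5 O@[XOX/XOO/OXX] terminal +0; root [XO./X.O/.X.] d4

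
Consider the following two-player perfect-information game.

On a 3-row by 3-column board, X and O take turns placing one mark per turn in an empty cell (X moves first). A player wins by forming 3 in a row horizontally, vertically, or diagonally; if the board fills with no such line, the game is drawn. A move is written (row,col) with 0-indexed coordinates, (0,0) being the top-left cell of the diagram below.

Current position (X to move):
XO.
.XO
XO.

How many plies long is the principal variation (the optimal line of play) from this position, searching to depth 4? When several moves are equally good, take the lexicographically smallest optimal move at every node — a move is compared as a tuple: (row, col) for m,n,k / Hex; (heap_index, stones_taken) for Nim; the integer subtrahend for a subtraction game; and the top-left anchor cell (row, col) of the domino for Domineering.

PV length from [XO./.XO/XO.]: 1 ply

p1 X@[XO./.XO/XO.]: (0,2)[XOX/.XO/XO.]+1* (1,0)[XO./XXO/XO.]+1 (2,2)[XO./.XO/XOX]+1
p2 O@[XOX/.XO/XO.] terminal -1; root [XO./.XO/XO.] d4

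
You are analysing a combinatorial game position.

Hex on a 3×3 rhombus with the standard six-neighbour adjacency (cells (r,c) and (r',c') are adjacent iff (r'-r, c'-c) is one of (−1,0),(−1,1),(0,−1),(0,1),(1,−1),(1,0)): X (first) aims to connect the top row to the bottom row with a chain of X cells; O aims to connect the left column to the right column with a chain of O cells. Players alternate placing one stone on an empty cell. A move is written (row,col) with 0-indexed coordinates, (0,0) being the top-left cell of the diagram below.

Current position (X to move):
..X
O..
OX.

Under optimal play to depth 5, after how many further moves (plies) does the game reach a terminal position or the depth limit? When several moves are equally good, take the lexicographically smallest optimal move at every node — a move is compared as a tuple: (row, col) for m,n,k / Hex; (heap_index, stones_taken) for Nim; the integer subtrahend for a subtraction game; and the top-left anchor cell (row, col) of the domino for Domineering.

ply 1, X at ..X/O../OX. | (0,0)=+1→X.X/O../OX.*; (0,1)=+1→.XX/O../OX.; (1,1)=+1→..X/OX./OX.; (1,2)=+1→..X/O.X/OX.; (2,2)=+1→..X/O../OXX
ply 2, O at X.X/O../OX. | (0,1)=-1→XOX/O../OX.*; (1,1)=-1→X.X/OO./OX.; (1,2)=-1→X.X/O.O/OX.; (2,2)=-1→X.X/O../OXO
ply 3, X at XOX/O../OX. | (1,1)=+1→XOX/OX./OX.*; (1,2)=+1→XOX/O.X/OX.; (2,2)=+1→XOX/O../OXX
ply 4: XOX/OX./OX. is terminal -1 (O); from ..X/O../OX. depth 5

PV length from [..X/O../OX.]: 3 plies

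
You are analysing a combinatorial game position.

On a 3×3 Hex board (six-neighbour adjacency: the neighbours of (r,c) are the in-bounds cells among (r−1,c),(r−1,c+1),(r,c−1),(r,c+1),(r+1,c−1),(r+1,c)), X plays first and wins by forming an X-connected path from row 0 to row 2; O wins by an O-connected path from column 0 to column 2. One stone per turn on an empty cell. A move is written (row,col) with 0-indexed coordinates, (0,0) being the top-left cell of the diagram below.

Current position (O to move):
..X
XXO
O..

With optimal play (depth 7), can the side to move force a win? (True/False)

O winning at [..X/XXO/O..]: True

[..X/XXO/O..] O move#1: (0,0):-1/O.X/XXO/O.., (0,1):-1/.OX/XXO/O.., (2,1):+1/..X/XXO/OO.*, (2,2):-1/..X/XXO/O.O
[..X/XXO/OO.] end (terminal -1, X#2); searched ..X/XXO/O.. to 7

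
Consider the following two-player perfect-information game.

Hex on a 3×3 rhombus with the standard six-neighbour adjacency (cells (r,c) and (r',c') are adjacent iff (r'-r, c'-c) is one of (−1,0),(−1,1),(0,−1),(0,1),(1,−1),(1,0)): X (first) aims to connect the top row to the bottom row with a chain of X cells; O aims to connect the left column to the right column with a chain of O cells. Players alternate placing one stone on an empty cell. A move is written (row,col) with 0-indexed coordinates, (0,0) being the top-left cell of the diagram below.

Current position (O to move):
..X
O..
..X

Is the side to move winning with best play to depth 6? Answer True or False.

p1 O@[..X/O../..X]: (0,0)[O.X/O../..X]-1* (0,1)[.OX/O../..X]-1 (1,1)[..X/OO./..X]-1 (1,2)[..X/O.O/..X]-1 (2,0)[..X/O../O.X]-1 (2,1)[..X/O../.OX]-1
p2 X@[O.X/O../..X]: (0,1)[OXX/O../..X]+1* (1,1)[O.X/OX./..X]+1 (1,2)[O.X/O.X/..X]+1 (2,0)[O.X/O../X.X]+1 (2,1)[O.X/O../.XX]+1
p3 O@[OXX/O../..X]: (1,1)[OXX/OO./..X]-1* (1,2)[OXX/O.O/..X]-1 (2,0)[OXX/O../O.X]-1 (2,1)[OXX/O../.OX]-1
p4 X@[OXX/OO./..X]: (1,2)[OXX/OOX/..X]+1* (2,0)[OXX/OO./X.X]-1 (2,1)[OXX/OO./.XX]-1
p5 O@[OXX/OOX/..X] terminal -1; root [..X/O../..X] d6

O winning at [..X/O../..X]: False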